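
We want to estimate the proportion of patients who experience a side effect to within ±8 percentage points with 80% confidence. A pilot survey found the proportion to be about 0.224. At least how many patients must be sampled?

For a proportion with margin E = 0.08 at 80% confidence, z = 1.282.
n = p̂(1−p̂)(z/E)² = 0.224 × 0.776 × (1.282/0.08)² = 44.64
Round up: n = 45.

45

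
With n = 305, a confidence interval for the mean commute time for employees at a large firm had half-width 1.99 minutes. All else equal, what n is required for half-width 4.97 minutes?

n = 49

Margin of error scales as 1/√n, so n₂ = n₁·(E₁/E₂)².
n₂ = 305 × (1.99/4.97)² = 305 × 0.1603 = 48.89
Round up: n₂ = 49.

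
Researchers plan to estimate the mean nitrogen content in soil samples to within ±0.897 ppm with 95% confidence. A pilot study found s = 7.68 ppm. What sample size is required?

282

For a mean, the margin of error is E = z·σ/√n, so n = (zσ/E)².
At 95% confidence, z = 1.960.
n = (1.960 × 7.68 / 0.897)² = 281.61
Round up: n = 282.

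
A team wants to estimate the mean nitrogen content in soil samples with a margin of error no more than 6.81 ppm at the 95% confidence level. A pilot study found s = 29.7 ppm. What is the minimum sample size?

For a mean, the margin of error is E = z·σ/√n, so n = (zσ/E)².
At 95% confidence, z = 1.960.
n = (1.960 × 29.7 / 6.81)² = 73.07
Round up: n = 74.

n = 74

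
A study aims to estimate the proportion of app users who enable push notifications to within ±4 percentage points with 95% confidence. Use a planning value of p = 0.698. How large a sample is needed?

n = 507

For a proportion with margin E = 0.04 at 95% confidence, z = 1.960.
n = p̂(1−p̂)(z/E)² = 0.698 × 0.302 × (1.960/0.04)² = 506.12
Round up: n = 507.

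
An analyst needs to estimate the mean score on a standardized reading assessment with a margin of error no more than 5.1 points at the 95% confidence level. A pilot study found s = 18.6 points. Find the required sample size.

For a mean, the margin of error is E = z·σ/√n, so n = (zσ/E)².
At 95% confidence, z = 1.960.
n = (1.960 × 18.6 / 5.1)² = 51.10
Round up: n = 52.

52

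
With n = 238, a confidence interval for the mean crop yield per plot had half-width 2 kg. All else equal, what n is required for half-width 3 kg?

Margin of error scales as 1/√n, so n₂ = n₁·(E₁/E₂)².
n₂ = 238 × (2/3)² = 238 × 0.4444 = 105.77
Round up: n₂ = 106.

106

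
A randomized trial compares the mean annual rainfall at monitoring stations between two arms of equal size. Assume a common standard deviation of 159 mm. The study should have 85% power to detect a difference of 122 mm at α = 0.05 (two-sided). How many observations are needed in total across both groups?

62 total

For two equal groups, n per group = 2·((z_{α/2} + z_β)·σ/δ)².
z_{α/2} = 1.960; z_β = 1.036 (power 85%).
n = 2 × (2.996 × 159 / 122)² = 2 × 15.25 = 30.50
Round up: n = 31 per group.
Total across both groups: 2 × 31 = 62.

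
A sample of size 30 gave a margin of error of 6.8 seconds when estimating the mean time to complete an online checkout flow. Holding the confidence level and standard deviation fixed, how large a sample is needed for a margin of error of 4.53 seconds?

Margin of error scales as 1/√n, so n₂ = n₁·(E₁/E₂)².
n₂ = 30 × (6.8/4.53)² = 30 × 2.253 = 67.59
Round up: n₂ = 68.

n = 68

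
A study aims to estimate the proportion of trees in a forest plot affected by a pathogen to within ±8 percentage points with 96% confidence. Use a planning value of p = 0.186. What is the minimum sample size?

100

For a proportion with margin E = 0.08 at 96% confidence, z = 2.054.
n = p̂(1−p̂)(z/E)² = 0.186 × 0.814 × (2.054/0.08)² = 99.81
Round up: n = 100.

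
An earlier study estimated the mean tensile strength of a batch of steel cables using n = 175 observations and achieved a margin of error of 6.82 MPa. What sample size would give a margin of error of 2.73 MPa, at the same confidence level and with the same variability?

Margin of error scales as 1/√n, so n₂ = n₁·(E₁/E₂)².
n₂ = 175 × (6.82/2.73)² = 175 × 6.241 = 1092.17
Round up: n₂ = 1093.

n = 1093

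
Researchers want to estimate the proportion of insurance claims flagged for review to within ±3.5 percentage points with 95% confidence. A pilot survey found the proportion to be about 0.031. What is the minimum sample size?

n = 95

For a proportion with margin E = 0.035 at 95% confidence, z = 1.960.
n = p̂(1−p̂)(z/E)² = 0.031 × 0.969 × (1.960/0.035)² = 94.20
Round up: n = 95.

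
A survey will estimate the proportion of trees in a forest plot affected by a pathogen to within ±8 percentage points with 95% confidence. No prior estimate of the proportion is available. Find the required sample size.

151

For a proportion with margin E = 0.08 at 95% confidence, z = 1.960.
With no prior estimate, use p = 0.5, which maximizes p(1−p) at 0.25.
n = 0.25 × (z/E)² = 0.25 × (1.960/0.08)² = 150.06
Round up: n = 151.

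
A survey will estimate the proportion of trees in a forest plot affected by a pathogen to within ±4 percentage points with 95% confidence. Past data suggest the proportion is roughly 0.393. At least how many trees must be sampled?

573

For a proportion with margin E = 0.04 at 95% confidence, z = 1.960.
n = p̂(1−p̂)(z/E)² = 0.393 × 0.607 × (1.960/0.04)² = 572.76
Round up: n = 573.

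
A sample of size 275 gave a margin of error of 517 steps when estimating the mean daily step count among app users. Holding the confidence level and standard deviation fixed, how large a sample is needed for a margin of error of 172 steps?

2485

Margin of error scales as 1/√n, so n₂ = n₁·(E₁/E₂)².
n₂ = 275 × (517/172)² = 275 × 9.035 = 2484.62
Round up: n₂ = 2485.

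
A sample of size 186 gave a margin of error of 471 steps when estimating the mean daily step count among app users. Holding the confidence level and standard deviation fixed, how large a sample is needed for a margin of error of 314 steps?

419

Margin of error scales as 1/√n, so n₂ = n₁·(E₁/E₂)².
n₂ = 186 × (471/314)² = 186 × 2.25 = 418.50
Round up: n₂ = 419.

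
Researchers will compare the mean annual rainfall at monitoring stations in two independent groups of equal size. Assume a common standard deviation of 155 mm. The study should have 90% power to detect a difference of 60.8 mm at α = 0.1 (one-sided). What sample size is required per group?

For two equal groups, n per group = 2·((z_α + z_β)·σ/δ)².
z_α = 1.282; z_β = 1.282 (power 90%).
n = 2 × (2.564 × 155 / 60.8)² = 2 × 42.73 = 85.46
Round up: n = 86 per group.

86 per group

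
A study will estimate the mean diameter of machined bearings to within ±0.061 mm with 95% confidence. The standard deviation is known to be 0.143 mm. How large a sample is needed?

22

For a mean, the margin of error is E = z·σ/√n, so n = (zσ/E)².
At 95% confidence, z = 1.960.
n = (1.960 × 0.143 / 0.061)² = 21.11
Round up: n = 22.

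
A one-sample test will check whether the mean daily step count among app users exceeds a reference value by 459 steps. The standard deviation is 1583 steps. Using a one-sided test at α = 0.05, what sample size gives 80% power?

74

For a one-sample z-test, n = ((z_α + z_β)·σ/δ)².
z_α = 1.645 (one-sided α = 0.05); z_β = 0.842 (power 80% → β = 0.2).
n = (2.487 × 1583 / 459)² = 73.57
Round up: n = 74.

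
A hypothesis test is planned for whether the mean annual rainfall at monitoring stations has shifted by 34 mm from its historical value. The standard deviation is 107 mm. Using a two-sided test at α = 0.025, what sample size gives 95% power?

For a one-sample z-test, n = ((z_{α/2} + z_β)·σ/δ)².
z_{α/2} = 2.241 (two-sided α = 0.025); z_β = 1.645 (power 95% → β = 0.05).
n = (3.886 × 107 / 34)² = 149.56
Round up: n = 150.

150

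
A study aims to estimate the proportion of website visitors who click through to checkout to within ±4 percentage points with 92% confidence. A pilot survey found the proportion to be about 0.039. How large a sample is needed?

72

For a proportion with margin E = 0.04 at 92% confidence, z = 1.751.
n = p̂(1−p̂)(z/E)² = 0.039 × 0.961 × (1.751/0.04)² = 71.82
Round up: n = 72.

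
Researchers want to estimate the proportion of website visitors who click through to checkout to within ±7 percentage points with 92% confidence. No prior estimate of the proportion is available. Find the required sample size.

For a proportion with margin E = 0.07 at 92% confidence, z = 1.751.
With no prior estimate, use p = 0.5, which maximizes p(1−p) at 0.25.
n = 0.25 × (z/E)² = 0.25 × (1.751/0.07)² = 156.43
Round up: n = 157.

157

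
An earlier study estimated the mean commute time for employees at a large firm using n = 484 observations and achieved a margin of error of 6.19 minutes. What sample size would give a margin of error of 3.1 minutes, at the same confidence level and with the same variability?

Margin of error scales as 1/√n, so n₂ = n₁·(E₁/E₂)².
n₂ = 484 × (6.19/3.1)² = 484 × 3.987 = 1929.71
Round up: n₂ = 1930.

1930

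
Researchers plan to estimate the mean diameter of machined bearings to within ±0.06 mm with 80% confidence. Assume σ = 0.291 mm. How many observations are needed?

For a mean, the margin of error is E = z·σ/√n, so n = (zσ/E)².
At 80% confidence, z = 1.282.
n = (1.282 × 0.291 / 0.06)² = 38.66
Round up: n = 39.

n = 39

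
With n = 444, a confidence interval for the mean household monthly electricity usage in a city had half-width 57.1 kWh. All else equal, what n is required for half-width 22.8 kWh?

Margin of error scales as 1/√n, so n₂ = n₁·(E₁/E₂)².
n₂ = 444 × (57.1/22.8)² = 444 × 6.272 = 2784.77
Round up: n₂ = 2785.

n = 2785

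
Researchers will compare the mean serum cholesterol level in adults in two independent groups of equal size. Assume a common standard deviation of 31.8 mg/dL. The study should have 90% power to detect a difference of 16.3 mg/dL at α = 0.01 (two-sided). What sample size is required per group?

114 per group

For two equal groups, n per group = 2·((z_{α/2} + z_β)·σ/δ)².
z_{α/2} = 2.576; z_β = 1.282 (power 90%).
n = 2 × (3.858 × 31.8 / 16.3)² = 2 × 56.65 = 113.30
Round up: n = 114 per group.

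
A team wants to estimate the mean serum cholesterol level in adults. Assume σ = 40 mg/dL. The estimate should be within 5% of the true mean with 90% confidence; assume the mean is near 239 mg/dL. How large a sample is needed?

31

For a mean, the margin of error is E = z·σ/√n, so n = (zσ/E)².
At 90% confidence, z = 1.645.
E = 5% of 239 = 11.95 mg/dL.
n = (1.645 × 40 / 11.95)² = 30.32
Round up: n = 31.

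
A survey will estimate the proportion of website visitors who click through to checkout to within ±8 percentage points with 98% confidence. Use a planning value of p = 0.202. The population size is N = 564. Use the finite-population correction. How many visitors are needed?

110

For a proportion with margin E = 0.08 at 98% confidence, z = 2.326.
n = p̂(1−p̂)(z/E)² = 0.202 × 0.798 × (2.326/0.08)² = 136.27 — call this n₀.
Finite-population correction with N = 564: n = n₀ / (1 + (n₀−1)/N) = 136.27 / 1.24 = 109.90
Round up: n = 110.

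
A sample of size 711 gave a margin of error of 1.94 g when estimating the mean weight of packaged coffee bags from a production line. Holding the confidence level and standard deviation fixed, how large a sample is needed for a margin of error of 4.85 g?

Margin of error scales as 1/√n, so n₂ = n₁·(E₁/E₂)².
n₂ = 711 × (1.94/4.85)² = 711 × 0.16 = 113.76
Round up: n₂ = 114.

114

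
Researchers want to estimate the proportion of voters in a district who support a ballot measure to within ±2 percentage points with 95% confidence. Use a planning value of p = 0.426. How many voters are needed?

For a proportion with margin E = 0.02 at 95% confidence, z = 1.960.
n = p̂(1−p̂)(z/E)² = 0.426 × 0.574 × (1.960/0.02)² = 2348.41
Round up: n = 2349.

2349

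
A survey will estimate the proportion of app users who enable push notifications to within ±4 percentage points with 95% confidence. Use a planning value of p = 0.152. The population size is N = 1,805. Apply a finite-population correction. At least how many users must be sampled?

For a proportion with margin E = 0.04 at 95% confidence, z = 1.960.
n = p̂(1−p̂)(z/E)² = 0.152 × 0.848 × (1.960/0.04)² = 309.48 — call this n₀.
Finite-population correction with N = 1,805: n = n₀ / (1 + (n₀−1)/N) = 309.48 / 1.171 = 264.29
Round up: n = 265.

265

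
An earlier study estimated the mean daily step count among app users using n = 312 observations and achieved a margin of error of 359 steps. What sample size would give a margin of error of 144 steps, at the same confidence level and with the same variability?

Margin of error scales as 1/√n, so n₂ = n₁·(E₁/E₂)².
n₂ = 312 × (359/144)² = 312 × 6.215 = 1939.08
Round up: n₂ = 1940.

1940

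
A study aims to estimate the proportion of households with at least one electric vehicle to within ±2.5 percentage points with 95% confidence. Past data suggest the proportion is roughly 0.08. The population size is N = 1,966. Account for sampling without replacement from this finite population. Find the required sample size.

For a proportion with margin E = 0.025 at 95% confidence, z = 1.960.
n = p̂(1−p̂)(z/E)² = 0.08 × 0.92 × (1.960/0.025)² = 452.39 — call this n₀.
Finite-population correction with N = 1,966: n = n₀ / (1 + (n₀−1)/N) = 452.39 / 1.23 = 367.80
Round up: n = 368.

368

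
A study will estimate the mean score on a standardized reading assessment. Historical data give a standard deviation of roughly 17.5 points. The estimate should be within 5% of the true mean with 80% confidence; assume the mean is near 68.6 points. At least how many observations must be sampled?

For a mean, the margin of error is E = z·σ/√n, so n = (zσ/E)².
At 80% confidence, z = 1.282.
E = 5% of 68.6 = 3.43 points.
n = (1.282 × 17.5 / 3.43)² = 42.78
Round up: n = 43.

43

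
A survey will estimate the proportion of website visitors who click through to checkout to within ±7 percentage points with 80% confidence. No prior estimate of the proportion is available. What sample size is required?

84

For a proportion with margin E = 0.07 at 80% confidence, z = 1.282.
With no prior estimate, use p = 0.5, which maximizes p(1−p) at 0.25.
n = 0.25 × (z/E)² = 0.25 × (1.282/0.07)² = 83.85
Round up: n = 84.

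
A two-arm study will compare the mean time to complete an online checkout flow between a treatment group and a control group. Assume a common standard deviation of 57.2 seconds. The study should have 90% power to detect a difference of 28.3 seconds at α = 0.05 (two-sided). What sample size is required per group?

86 per group

For two equal groups, n per group = 2·((z_{α/2} + z_β)·σ/δ)².
z_{α/2} = 1.960; z_β = 1.282 (power 90%).
n = 2 × (3.242 × 57.2 / 28.3)² = 2 × 42.94 = 85.88
Round up: n = 86 per group.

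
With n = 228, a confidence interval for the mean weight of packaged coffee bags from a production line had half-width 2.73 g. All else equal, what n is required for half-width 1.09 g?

1431

Margin of error scales as 1/√n, so n₂ = n₁·(E₁/E₂)².
n₂ = 228 × (2.73/1.09)² = 228 × 6.273 = 1430.24
Round up: n₂ = 1431.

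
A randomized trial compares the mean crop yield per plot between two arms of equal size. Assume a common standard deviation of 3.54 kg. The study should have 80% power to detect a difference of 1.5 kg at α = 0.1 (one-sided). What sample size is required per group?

51 per group

For two equal groups, n per group = 2·((z_α + z_β)·σ/δ)².
z_α = 1.282; z_β = 0.842 (power 80%).
n = 2 × (2.124 × 3.54 / 1.5)² = 2 × 25.13 = 50.26
Round up: n = 51 per group.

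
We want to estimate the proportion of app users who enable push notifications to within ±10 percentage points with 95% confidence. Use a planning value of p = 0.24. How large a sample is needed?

For a proportion with margin E = 0.1 at 95% confidence, z = 1.960.
n = p̂(1−p̂)(z/E)² = 0.24 × 0.76 × (1.960/0.1)² = 70.07
Round up: n = 71.

71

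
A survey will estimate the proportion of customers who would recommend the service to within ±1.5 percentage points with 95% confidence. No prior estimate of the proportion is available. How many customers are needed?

For a proportion with margin E = 0.015 at 95% confidence, z = 1.960.
With no prior estimate, use p = 0.5, which maximizes p(1−p) at 0.25.
n = 0.25 × (z/E)² = 0.25 × (1.960/0.015)² = 4268.44
Round up: n = 4269.

4269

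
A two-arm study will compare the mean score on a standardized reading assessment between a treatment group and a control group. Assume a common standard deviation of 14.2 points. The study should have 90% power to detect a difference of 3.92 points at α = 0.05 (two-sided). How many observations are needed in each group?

276 per group

For two equal groups, n per group = 2·((z_{α/2} + z_β)·σ/δ)².
z_{α/2} = 1.960; z_β = 1.282 (power 90%).
n = 2 × (3.242 × 14.2 / 3.92)² = 2 × 137.92 = 275.84
Round up: n = 276 per group.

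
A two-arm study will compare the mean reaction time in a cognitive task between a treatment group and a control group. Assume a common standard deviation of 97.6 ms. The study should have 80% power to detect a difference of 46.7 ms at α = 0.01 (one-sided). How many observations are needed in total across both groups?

176 total

For two equal groups, n per group = 2·((z_α + z_β)·σ/δ)².
z_α = 2.326; z_β = 0.842 (power 80%).
n = 2 × (3.168 × 97.6 / 46.7)² = 2 × 43.84 = 87.68
Round up: n = 88 per group.
Total across both groups: 2 × 88 = 176.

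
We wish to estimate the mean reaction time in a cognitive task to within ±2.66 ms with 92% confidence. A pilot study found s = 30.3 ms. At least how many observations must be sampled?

For a mean, the margin of error is E = z·σ/√n, so n = (zσ/E)².
At 92% confidence, z = 1.751.
n = (1.751 × 30.3 / 2.66)² = 397.83
Round up: n = 398.

398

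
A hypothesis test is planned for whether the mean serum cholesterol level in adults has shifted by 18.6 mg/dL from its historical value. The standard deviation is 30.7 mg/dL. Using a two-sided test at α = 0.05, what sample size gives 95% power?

36

For a one-sample z-test, n = ((z_{α/2} + z_β)·σ/δ)².
z_{α/2} = 1.960 (two-sided α = 0.05); z_β = 1.645 (power 95% → β = 0.05).
n = (3.605 × 30.7 / 18.6)² = 35.40
Round up: n = 36.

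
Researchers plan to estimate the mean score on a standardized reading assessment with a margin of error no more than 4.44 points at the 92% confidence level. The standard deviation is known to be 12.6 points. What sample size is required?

25

For a mean, the margin of error is E = z·σ/√n, so n = (zσ/E)².
At 92% confidence, z = 1.751.
n = (1.751 × 12.6 / 4.44)² = 24.69
Round up: n = 25.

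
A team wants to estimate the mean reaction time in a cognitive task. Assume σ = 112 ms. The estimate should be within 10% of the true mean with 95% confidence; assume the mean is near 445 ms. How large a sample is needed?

For a mean, the margin of error is E = z·σ/√n, so n = (zσ/E)².
At 95% confidence, z = 1.960.
E = 10% of 445 = 44.5 ms.
n = (1.960 × 112 / 44.5)² = 24.33
Round up: n = 25.

n = 25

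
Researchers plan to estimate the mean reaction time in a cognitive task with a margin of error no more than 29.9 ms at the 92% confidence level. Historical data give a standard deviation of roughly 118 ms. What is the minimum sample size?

n = 48

For a mean, the margin of error is E = z·σ/√n, so n = (zσ/E)².
At 92% confidence, z = 1.751.
n = (1.751 × 118 / 29.9)² = 47.75
Round up: n = 48.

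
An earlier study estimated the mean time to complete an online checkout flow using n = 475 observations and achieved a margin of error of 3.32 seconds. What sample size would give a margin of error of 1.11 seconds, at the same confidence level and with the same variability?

4250

Margin of error scales as 1/√n, so n₂ = n₁·(E₁/E₂)².
n₂ = 475 × (3.32/1.11)² = 475 × 8.946 = 4249.35
Round up: n₂ = 4250.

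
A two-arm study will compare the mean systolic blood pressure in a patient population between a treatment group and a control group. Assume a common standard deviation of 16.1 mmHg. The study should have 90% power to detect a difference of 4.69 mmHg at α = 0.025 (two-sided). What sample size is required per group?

For two equal groups, n per group = 2·((z_{α/2} + z_β)·σ/δ)².
z_{α/2} = 2.241; z_β = 1.282 (power 90%).
n = 2 × (3.523 × 16.1 / 4.69)² = 2 × 146.26 = 292.52
Round up: n = 293 per group.

293 per group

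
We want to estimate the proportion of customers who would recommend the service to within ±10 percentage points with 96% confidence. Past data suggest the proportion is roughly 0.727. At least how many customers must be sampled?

84

For a proportion with margin E = 0.1 at 96% confidence, z = 2.054.
n = p̂(1−p̂)(z/E)² = 0.727 × 0.273 × (2.054/0.1)² = 83.73
Round up: n = 84.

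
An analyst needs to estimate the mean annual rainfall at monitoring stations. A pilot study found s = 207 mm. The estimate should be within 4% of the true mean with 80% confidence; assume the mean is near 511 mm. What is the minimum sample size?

169

For a mean, the margin of error is E = z·σ/√n, so n = (zσ/E)².
At 80% confidence, z = 1.282.
E = 4% of 511 = 20.44 mm.
n = (1.282 × 207 / 20.44)² = 168.56
Round up: n = 169.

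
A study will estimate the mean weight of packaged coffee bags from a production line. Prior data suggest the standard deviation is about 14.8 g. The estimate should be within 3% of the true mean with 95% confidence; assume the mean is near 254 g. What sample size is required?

For a mean, the margin of error is E = z·σ/√n, so n = (zσ/E)².
At 95% confidence, z = 1.960.
E = 3% of 254 = 7.62 g.
n = (1.960 × 14.8 / 7.62)² = 14.49
Round up: n = 15.

15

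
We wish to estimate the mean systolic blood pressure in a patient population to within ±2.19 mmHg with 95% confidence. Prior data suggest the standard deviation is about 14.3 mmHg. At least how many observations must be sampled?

For a mean, the margin of error is E = z·σ/√n, so n = (zσ/E)².
At 95% confidence, z = 1.960.
n = (1.960 × 14.3 / 2.19)² = 163.79
Round up: n = 164.

164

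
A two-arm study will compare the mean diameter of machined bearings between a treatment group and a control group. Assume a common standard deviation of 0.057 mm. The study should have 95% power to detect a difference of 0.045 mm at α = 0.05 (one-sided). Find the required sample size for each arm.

For two equal groups, n per group = 2·((z_α + z_β)·σ/δ)².
z_α = 1.645; z_β = 1.645 (power 95%).
n = 2 × (3.290 × 0.057 / 0.045)² = 2 × 17.37 = 34.74
Round up: n = 35 per group.

35 per group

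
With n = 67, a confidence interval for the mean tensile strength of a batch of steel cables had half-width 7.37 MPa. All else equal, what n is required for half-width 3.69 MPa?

268

Margin of error scales as 1/√n, so n₂ = n₁·(E₁/E₂)².
n₂ = 67 × (7.37/3.69)² = 67 × 3.989 = 267.26
Round up: n₂ = 268.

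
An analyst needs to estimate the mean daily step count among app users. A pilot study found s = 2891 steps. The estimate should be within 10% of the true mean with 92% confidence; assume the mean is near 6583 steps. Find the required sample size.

60

For a mean, the margin of error is E = z·σ/√n, so n = (zσ/E)².
At 92% confidence, z = 1.751.
E = 10% of 6583 = 658.3 steps.
n = (1.751 × 2891 / 658.3)² = 59.13
Round up: n = 60.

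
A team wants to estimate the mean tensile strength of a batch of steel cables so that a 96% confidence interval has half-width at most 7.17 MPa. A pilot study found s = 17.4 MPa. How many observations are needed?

n = 25

For a mean, the margin of error is E = z·σ/√n, so n = (zσ/E)².
At 96% confidence, z = 2.054.
n = (2.054 × 17.4 / 7.17)² = 24.85
Round up: n = 25.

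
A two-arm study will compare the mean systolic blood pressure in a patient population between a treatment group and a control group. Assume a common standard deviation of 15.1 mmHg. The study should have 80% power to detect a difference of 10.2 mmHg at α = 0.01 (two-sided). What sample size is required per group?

52 per group

For two equal groups, n per group = 2·((z_{α/2} + z_β)·σ/δ)².
z_{α/2} = 2.576; z_β = 0.842 (power 80%).
n = 2 × (3.418 × 15.1 / 10.2)² = 2 × 25.60 = 51.20
Round up: n = 52 per group.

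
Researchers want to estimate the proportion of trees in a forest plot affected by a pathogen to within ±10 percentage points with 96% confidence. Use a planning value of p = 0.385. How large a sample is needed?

For a proportion with margin E = 0.1 at 96% confidence, z = 2.054.
n = p̂(1−p̂)(z/E)² = 0.385 × 0.615 × (2.054/0.1)² = 99.89
Round up: n = 100.

n = 100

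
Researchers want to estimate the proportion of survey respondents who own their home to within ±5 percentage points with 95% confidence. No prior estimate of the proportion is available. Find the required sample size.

For a proportion with margin E = 0.05 at 95% confidence, z = 1.960.
With no prior estimate, use p = 0.5, which maximizes p(1−p) at 0.25.
n = 0.25 × (z/E)² = 0.25 × (1.960/0.05)² = 384.16
Round up: n = 385.

385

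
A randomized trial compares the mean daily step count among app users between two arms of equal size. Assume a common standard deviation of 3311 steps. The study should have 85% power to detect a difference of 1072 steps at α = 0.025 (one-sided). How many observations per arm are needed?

172 per group

For two equal groups, n per group = 2·((z_α + z_β)·σ/δ)².
z_α = 1.960; z_β = 1.036 (power 85%).
n = 2 × (2.996 × 3311 / 1072)² = 2 × 85.63 = 171.26
Round up: n = 172 per group.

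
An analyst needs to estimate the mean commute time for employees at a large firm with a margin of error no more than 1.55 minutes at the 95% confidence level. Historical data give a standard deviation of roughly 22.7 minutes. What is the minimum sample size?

For a mean, the margin of error is E = z·σ/√n, so n = (zσ/E)².
At 95% confidence, z = 1.960.
n = (1.960 × 22.7 / 1.55)² = 823.95
Round up: n = 824.

n = 824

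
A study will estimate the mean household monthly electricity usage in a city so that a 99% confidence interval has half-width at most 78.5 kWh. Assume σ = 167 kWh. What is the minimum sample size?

For a mean, the margin of error is E = z·σ/√n, so n = (zσ/E)².
At 99% confidence, z = 2.576.
n = (2.576 × 167 / 78.5)² = 30.03
Round up: n = 31.

31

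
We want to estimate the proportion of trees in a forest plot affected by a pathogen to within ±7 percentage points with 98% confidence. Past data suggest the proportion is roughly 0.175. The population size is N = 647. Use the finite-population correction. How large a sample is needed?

129

For a proportion with margin E = 0.07 at 98% confidence, z = 2.326.
n = p̂(1−p̂)(z/E)² = 0.175 × 0.825 × (2.326/0.07)² = 159.41 — call this n₀.
Finite-population correction with N = 647: n = n₀ / (1 + (n₀−1)/N) = 159.41 / 1.245 = 128.04
Round up: n = 129.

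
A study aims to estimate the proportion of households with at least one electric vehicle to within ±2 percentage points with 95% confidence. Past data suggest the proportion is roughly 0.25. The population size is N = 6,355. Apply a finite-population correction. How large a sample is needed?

n = 1404

For a proportion with margin E = 0.02 at 95% confidence, z = 1.960.
n = p̂(1−p̂)(z/E)² = 0.25 × 0.75 × (1.960/0.02)² = 1800.75 — call this n₀.
Finite-population correction with N = 6,355: n = n₀ / (1 + (n₀−1)/N) = 1800.75 / 1.283 = 1403.55
Round up: n = 1404.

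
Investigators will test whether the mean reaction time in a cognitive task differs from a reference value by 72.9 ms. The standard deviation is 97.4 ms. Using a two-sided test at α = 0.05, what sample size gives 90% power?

For a one-sample z-test, n = ((z_{α/2} + z_β)·σ/δ)².
z_{α/2} = 1.960 (two-sided α = 0.05); z_β = 1.282 (power 90% → β = 0.1).
n = (3.242 × 97.4 / 72.9)² = 18.76
Round up: n = 19.

19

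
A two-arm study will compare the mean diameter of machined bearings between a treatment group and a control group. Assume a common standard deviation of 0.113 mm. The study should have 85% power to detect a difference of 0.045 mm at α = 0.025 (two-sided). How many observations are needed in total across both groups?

For two equal groups, n per group = 2·((z_{α/2} + z_β)·σ/δ)².
z_{α/2} = 2.241; z_β = 1.036 (power 85%).
n = 2 × (3.277 × 0.113 / 0.045)² = 2 × 67.71 = 135.42
Round up: n = 136 per group.
Total across both groups: 2 × 136 = 272.

272 total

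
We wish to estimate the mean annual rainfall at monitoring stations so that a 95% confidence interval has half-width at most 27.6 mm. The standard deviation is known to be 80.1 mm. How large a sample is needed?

33

For a mean, the margin of error is E = z·σ/√n, so n = (zσ/E)².
At 95% confidence, z = 1.960.
n = (1.960 × 80.1 / 27.6)² = 32.36
Round up: n = 33.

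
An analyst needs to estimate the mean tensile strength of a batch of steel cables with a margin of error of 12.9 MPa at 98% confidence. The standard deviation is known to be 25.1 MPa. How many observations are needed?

For a mean, the margin of error is E = z·σ/√n, so n = (zσ/E)².
At 98% confidence, z = 2.326.
n = (2.326 × 25.1 / 12.9)² = 20.48
Round up: n = 21.

21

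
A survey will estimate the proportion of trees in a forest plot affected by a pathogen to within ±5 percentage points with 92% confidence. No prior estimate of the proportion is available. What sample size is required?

For a proportion with margin E = 0.05 at 92% confidence, z = 1.751.
With no prior estimate, use p = 0.5, which maximizes p(1−p) at 0.25.
n = 0.25 × (z/E)² = 0.25 × (1.751/0.05)² = 306.60
Round up: n = 307.

307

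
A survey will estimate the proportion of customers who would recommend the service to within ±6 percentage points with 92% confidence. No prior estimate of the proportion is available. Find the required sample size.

For a proportion with margin E = 0.06 at 92% confidence, z = 1.751.
With no prior estimate, use p = 0.5, which maximizes p(1−p) at 0.25.
n = 0.25 × (z/E)² = 0.25 × (1.751/0.06)² = 212.92
Round up: n = 213.

213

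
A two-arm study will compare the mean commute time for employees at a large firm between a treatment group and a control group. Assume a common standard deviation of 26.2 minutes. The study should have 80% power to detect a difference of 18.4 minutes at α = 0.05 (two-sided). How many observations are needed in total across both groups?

64 total

For two equal groups, n per group = 2·((z_{α/2} + z_β)·σ/δ)².
z_{α/2} = 1.960; z_β = 0.842 (power 80%).
n = 2 × (2.802 × 26.2 / 18.4)² = 2 × 15.92 = 31.84
Round up: n = 32 per group.
Total across both groups: 2 × 32 = 64.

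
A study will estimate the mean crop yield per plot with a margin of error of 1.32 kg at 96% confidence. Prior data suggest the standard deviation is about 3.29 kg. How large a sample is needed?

27

For a mean, the margin of error is E = z·σ/√n, so n = (zσ/E)².
At 96% confidence, z = 2.054.
n = (2.054 × 3.29 / 1.32)² = 26.21
Round up: n = 27.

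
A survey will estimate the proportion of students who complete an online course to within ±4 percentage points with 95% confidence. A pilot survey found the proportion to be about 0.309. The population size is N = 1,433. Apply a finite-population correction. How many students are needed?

For a proportion with margin E = 0.04 at 95% confidence, z = 1.960.
n = p̂(1−p̂)(z/E)² = 0.309 × 0.691 × (1.960/0.04)² = 512.66 — call this n₀.
Finite-population correction with N = 1,433: n = n₀ / (1 + (n₀−1)/N) = 512.66 / 1.357 = 377.79
Round up: n = 378.

378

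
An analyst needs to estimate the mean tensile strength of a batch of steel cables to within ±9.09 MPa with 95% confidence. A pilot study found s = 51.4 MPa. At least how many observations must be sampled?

123

For a mean, the margin of error is E = z·σ/√n, so n = (zσ/E)².
At 95% confidence, z = 1.960.
n = (1.960 × 51.4 / 9.09)² = 122.83
Round up: n = 123.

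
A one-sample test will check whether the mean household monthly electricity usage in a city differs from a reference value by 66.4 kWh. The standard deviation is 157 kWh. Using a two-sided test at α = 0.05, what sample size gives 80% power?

For a one-sample z-test, n = ((z_{α/2} + z_β)·σ/δ)².
z_{α/2} = 1.960 (two-sided α = 0.05); z_β = 0.842 (power 80% → β = 0.2).
n = (2.802 × 157 / 66.4)² = 43.89
Round up: n = 44.

44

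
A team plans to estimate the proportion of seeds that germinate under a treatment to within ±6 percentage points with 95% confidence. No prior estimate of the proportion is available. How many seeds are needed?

For a proportion with margin E = 0.06 at 95% confidence, z = 1.960.
With no prior estimate, use p = 0.5, which maximizes p(1−p) at 0.25.
n = 0.25 × (z/E)² = 0.25 × (1.960/0.06)² = 266.78
Round up: n = 267.

267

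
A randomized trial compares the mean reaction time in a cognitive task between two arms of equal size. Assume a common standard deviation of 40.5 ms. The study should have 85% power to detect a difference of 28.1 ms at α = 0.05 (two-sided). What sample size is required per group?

38 per group

For two equal groups, n per group = 2·((z_{α/2} + z_β)·σ/δ)².
z_{α/2} = 1.960; z_β = 1.036 (power 85%).
n = 2 × (2.996 × 40.5 / 28.1)² = 2 × 18.65 = 37.30
Round up: n = 38 per group.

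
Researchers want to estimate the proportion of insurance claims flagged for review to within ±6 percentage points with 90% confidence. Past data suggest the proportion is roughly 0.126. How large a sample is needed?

83

For a proportion with margin E = 0.06 at 90% confidence, z = 1.645.
n = p̂(1−p̂)(z/E)² = 0.126 × 0.874 × (1.645/0.06)² = 82.78
Round up: n = 83.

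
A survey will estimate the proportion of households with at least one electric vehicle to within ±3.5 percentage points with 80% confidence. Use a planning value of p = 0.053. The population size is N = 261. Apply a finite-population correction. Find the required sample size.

For a proportion with margin E = 0.035 at 80% confidence, z = 1.282.
n = p̂(1−p̂)(z/E)² = 0.053 × 0.947 × (1.282/0.035)² = 67.34 — call this n₀.
Finite-population correction with N = 261: n = n₀ / (1 + (n₀−1)/N) = 67.34 / 1.254 = 53.70
Round up: n = 54.

54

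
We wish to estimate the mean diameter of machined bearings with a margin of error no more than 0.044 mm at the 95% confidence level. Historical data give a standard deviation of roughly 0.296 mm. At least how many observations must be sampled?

174

For a mean, the margin of error is E = z·σ/√n, so n = (zσ/E)².
At 95% confidence, z = 1.960.
n = (1.960 × 0.296 / 0.044)² = 173.86
Round up: n = 174.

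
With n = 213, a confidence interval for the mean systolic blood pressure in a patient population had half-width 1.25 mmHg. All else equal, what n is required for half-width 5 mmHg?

14

Margin of error scales as 1/√n, so n₂ = n₁·(E₁/E₂)².
n₂ = 213 × (1.25/5)² = 213 × 0.0625 = 13.31
Round up: n₂ = 14.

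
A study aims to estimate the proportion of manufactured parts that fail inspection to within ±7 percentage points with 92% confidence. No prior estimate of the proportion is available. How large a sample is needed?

For a proportion with margin E = 0.07 at 92% confidence, z = 1.751.
With no prior estimate, use p = 0.5, which maximizes p(1−p) at 0.25.
n = 0.25 × (z/E)² = 0.25 × (1.751/0.07)² = 156.43
Round up: n = 157.

157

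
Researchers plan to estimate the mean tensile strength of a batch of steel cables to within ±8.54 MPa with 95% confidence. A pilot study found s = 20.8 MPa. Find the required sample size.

23

For a mean, the margin of error is E = z·σ/√n, so n = (zσ/E)².
At 95% confidence, z = 1.960.
n = (1.960 × 20.8 / 8.54)² = 22.79
Round up: n = 23.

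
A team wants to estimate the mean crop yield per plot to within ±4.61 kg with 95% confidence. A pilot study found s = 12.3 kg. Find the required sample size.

For a mean, the margin of error is E = z·σ/√n, so n = (zσ/E)².
At 95% confidence, z = 1.960.
n = (1.960 × 12.3 / 4.61)² = 27.35
Round up: n = 28.

28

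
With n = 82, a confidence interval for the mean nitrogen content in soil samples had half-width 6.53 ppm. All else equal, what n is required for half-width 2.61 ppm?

Margin of error scales as 1/√n, so n₂ = n₁·(E₁/E₂)².
n₂ = 82 × (6.53/2.61)² = 82 × 6.26 = 513.32
Round up: n₂ = 514.

514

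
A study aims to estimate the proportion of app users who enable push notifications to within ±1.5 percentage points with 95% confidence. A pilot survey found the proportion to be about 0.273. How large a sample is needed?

For a proportion with margin E = 0.015 at 95% confidence, z = 1.960.
n = p̂(1−p̂)(z/E)² = 0.273 × 0.727 × (1.960/0.015)² = 3388.65
Round up: n = 3389.

3389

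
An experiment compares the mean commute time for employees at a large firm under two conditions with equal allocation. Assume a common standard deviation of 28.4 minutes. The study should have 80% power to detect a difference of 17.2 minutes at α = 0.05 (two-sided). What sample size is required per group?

For two equal groups, n per group = 2·((z_{α/2} + z_β)·σ/δ)².
z_{α/2} = 1.960; z_β = 0.842 (power 80%).
n = 2 × (2.802 × 28.4 / 17.2)² = 2 × 21.41 = 42.82
Round up: n = 43 per group.

43 per group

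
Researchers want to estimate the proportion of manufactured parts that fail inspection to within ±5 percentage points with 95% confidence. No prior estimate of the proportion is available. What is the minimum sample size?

385

For a proportion with margin E = 0.05 at 95% confidence, z = 1.960.
With no prior estimate, use p = 0.5, which maximizes p(1−p) at 0.25.
n = 0.25 × (z/E)² = 0.25 × (1.960/0.05)² = 384.16
Round up: n = 385.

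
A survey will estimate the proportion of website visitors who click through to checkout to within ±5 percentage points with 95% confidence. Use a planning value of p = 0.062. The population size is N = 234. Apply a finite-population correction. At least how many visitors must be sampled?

65

For a proportion with margin E = 0.05 at 95% confidence, z = 1.960.
n = p̂(1−p̂)(z/E)² = 0.062 × 0.938 × (1.960/0.05)² = 89.36 — call this n₀.
Finite-population correction with N = 234: n = n₀ / (1 + (n₀−1)/N) = 89.36 / 1.378 = 64.85
Round up: n = 65.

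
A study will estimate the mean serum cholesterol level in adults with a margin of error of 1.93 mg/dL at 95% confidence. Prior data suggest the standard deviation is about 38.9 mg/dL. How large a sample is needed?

n = 1561

For a mean, the margin of error is E = z·σ/√n, so n = (zσ/E)².
At 95% confidence, z = 1.960.
n = (1.960 × 38.9 / 1.93)² = 1560.62
Round up: n = 1561.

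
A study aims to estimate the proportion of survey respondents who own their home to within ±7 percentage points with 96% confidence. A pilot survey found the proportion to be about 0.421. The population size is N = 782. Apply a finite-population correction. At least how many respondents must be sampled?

For a proportion with margin E = 0.07 at 96% confidence, z = 2.054.
n = p̂(1−p̂)(z/E)² = 0.421 × 0.579 × (2.054/0.07)² = 209.88 — call this n₀.
Finite-population correction with N = 782: n = n₀ / (1 + (n₀−1)/N) = 209.88 / 1.267 = 165.65
Round up: n = 166.

166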